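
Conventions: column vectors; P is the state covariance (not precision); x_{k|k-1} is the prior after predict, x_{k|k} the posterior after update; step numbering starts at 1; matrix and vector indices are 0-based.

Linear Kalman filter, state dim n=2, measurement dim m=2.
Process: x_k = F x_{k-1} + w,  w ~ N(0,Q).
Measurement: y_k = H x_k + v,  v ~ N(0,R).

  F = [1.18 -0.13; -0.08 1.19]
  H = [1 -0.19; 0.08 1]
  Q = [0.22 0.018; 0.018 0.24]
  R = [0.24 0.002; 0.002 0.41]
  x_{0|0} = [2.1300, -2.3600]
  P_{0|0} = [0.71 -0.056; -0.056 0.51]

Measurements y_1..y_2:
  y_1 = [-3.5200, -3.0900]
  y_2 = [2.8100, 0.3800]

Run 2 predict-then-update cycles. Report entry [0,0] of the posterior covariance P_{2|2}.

step 1: x^-=[2.8202, -2.9788]  P^-=[1.2344 -0.2071; -0.2071 0.9774]  S=[1.5884 -0.2889; -0.2889 1.3622]  K=[0.8190 0.0942; -0.1238 0.6791]  nu=[-6.9062, -0.3368]  x^+=[-2.8680, -2.3527]  P^+=[0.2013 0.0241; 0.0241 0.2763]
step 2: x^-=[-3.0784, -2.5702]  P^-=[0.4976 -0.0096; -0.0096 0.6279]  S=[0.7639 -0.0869; -0.0869 1.0396]  K=[0.6634 0.0845; -0.1010 0.5948]  nu=[5.4000, 3.1965]  x^+=[0.7743, -1.2145]  P^+=[0.1637 0.0229; 0.0229 0.2418]

P_post[0,0] = 0.1637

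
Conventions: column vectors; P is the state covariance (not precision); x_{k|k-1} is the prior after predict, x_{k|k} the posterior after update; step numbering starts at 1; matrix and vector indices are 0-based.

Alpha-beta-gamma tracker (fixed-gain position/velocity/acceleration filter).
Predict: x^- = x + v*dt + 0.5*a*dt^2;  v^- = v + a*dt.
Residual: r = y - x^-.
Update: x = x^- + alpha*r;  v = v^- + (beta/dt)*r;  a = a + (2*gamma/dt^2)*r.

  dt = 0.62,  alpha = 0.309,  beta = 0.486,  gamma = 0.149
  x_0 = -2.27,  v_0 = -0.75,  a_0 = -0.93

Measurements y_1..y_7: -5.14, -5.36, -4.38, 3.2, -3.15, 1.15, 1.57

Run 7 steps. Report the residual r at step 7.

step 1: x_pred=-2.9137  r=-2.2263  x^+=-3.6017  v^+=-3.0717  a^+=-2.6559
step 2: x_pred=-6.0166  r=0.6566  x^+=-5.8137  v^+=-4.2037  a^+=-2.1469
step 3: x_pred=-8.8326  r=4.4526  x^+=-7.4567  v^+=-2.0445  a^+=1.3049
step 4: x_pred=-8.4735  r=11.6735  x^+=-4.8664  v^+=7.9151  a^+=10.3546
step 5: x_pred=2.0311  r=-5.1811  x^+=0.4302  v^+=10.2736  a^+=6.3380
step 6: x_pred=8.0180  r=-6.8680  x^+=5.8958  v^+=8.8196  a^+=1.0137
step 7: x_pred=11.5588  r=-9.9888  x^+=8.4722  v^+=1.6182  a^+=-6.7299

resid = -9.9888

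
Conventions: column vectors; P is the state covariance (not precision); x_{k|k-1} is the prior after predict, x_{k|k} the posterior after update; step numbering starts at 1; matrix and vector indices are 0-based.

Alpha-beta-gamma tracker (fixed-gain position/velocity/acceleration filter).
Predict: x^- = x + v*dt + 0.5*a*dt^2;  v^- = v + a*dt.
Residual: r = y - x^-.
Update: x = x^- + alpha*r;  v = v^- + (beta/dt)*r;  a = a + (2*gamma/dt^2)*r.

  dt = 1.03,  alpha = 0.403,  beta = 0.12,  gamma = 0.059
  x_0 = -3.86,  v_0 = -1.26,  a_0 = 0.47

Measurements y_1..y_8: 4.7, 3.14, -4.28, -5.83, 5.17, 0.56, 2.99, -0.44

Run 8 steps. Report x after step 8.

x_post = 2.7442

step 1: x_pred=-4.9085  r=9.6085  x^+=-1.0363  v^+=0.3435  a^+=1.5387
step 2: x_pred=0.1338  r=3.0062  x^+=1.3453  v^+=2.2787  a^+=1.8731
step 3: x_pred=4.6859  r=-8.9659  x^+=1.0726  v^+=3.1634  a^+=0.8758
step 4: x_pred=4.7955  r=-10.6255  x^+=0.5134  v^+=2.8276  a^+=-0.3060
step 5: x_pred=3.2635  r=1.9065  x^+=4.0318  v^+=2.7345  a^+=-0.0939
step 6: x_pred=6.7985  r=-6.2385  x^+=4.2844  v^+=1.9109  a^+=-0.7878
step 7: x_pred=5.8348  r=-2.8448  x^+=4.6883  v^+=0.7680  a^+=-1.1042
step 8: x_pred=4.8937  r=-5.3337  x^+=2.7442  v^+=-0.9907  a^+=-1.6975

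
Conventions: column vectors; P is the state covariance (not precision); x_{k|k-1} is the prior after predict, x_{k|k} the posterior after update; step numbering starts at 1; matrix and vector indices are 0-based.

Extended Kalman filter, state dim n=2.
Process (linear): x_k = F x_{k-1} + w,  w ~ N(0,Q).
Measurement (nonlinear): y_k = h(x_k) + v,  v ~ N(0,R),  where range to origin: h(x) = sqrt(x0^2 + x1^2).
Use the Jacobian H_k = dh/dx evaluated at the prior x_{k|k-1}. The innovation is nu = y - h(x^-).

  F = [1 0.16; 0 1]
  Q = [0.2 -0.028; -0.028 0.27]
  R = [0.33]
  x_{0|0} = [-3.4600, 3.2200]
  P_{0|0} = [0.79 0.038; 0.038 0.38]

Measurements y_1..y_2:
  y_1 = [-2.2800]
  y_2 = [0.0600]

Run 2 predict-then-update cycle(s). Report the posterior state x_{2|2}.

x_post = [0.3056, 0.0600]

step 1: x^-=[-2.9448, 3.2200]  P^-=[1.0119 0.0708; 0.0708 0.6500]  H_jac=[-0.6749 0.7379]  S=[1.0743]  K=[-0.5870; 0.4020]  nu=[-6.6435]  x^+=[0.9551, 0.5493]  P^+=[0.6417 0.3243; 0.3243 0.4764]
step 2: x^-=[1.0430, 0.5493]  P^-=[0.9577 0.3725; 0.3725 0.7464]  H_jac=[0.8848 0.4659]  S=[1.5490]  K=[0.6591; 0.4373]  nu=[-1.1188]  x^+=[0.3056, 0.0600]  P^+=[0.2848 -0.0739; -0.0739 0.4501]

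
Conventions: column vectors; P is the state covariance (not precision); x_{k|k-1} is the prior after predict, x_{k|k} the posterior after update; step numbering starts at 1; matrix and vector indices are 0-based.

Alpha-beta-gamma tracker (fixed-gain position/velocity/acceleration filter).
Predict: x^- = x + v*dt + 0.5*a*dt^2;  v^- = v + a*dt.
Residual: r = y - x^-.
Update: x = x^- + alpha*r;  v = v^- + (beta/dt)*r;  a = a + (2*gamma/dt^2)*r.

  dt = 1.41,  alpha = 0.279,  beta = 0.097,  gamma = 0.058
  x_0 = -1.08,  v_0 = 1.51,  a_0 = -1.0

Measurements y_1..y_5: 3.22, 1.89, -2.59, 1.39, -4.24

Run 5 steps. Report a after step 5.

step 1: x_pred=0.0550  r=3.1650  x^+=0.9381  v^+=0.3177  a^+=-0.8153
step 2: x_pred=0.5756  r=1.3144  x^+=0.9423  v^+=-0.7415  a^+=-0.7386
step 3: x_pred=-0.8374  r=-1.7526  x^+=-1.3264  v^+=-1.9035  a^+=-0.8409
step 4: x_pred=-4.8462  r=6.2362  x^+=-3.1063  v^+=-2.6602  a^+=-0.4770
step 5: x_pred=-7.3314  r=3.0914  x^+=-6.4689  v^+=-3.1201  a^+=-0.2967

a_post = -0.2967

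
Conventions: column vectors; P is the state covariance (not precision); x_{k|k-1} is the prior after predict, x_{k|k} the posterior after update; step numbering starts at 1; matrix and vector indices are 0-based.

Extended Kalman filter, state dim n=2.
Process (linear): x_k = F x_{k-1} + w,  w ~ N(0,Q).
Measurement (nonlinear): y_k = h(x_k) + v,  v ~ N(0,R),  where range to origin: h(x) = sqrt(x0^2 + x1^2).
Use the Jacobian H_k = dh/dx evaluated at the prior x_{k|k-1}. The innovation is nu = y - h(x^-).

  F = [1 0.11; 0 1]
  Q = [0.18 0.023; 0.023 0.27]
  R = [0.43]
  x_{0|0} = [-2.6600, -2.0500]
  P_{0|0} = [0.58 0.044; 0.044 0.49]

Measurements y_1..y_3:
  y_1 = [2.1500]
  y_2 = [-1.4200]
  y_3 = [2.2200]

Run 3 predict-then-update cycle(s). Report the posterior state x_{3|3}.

step 1: x^-=[-2.8855, -2.0500]  P^-=[0.7756 0.1209; 0.1209 0.7600]  H_jac=[-0.8152 -0.5792]  S=[1.3145]  K=[-0.5343; -0.4098]  nu=[-1.3896]  x^+=[-2.1431, -1.4805]  P^+=[0.4004 -0.1669; -0.1669 0.5392]
step 2: x^-=[-2.3060, -1.4805]  P^-=[0.5502 -0.0846; -0.0846 0.8092]  H_jac=[-0.8415 -0.5403]  S=[0.9789]  K=[-0.4263; -0.3739]  nu=[-4.1603]  x^+=[-0.5325, 0.0750]  P^+=[0.3723 -0.2406; -0.2406 0.6724]
step 3: x^-=[-0.5242, 0.0750]  P^-=[0.5075 -0.1437; -0.1437 0.9424]  H_jac=[-0.9899 0.1417]  S=[0.9865]  K=[-0.5299; 0.2795]  nu=[1.6904]  x^+=[-1.4200, 0.5475]  P^+=[0.2305 0.0024; 0.0024 0.8653]

x_post = [-1.4200, 0.5475]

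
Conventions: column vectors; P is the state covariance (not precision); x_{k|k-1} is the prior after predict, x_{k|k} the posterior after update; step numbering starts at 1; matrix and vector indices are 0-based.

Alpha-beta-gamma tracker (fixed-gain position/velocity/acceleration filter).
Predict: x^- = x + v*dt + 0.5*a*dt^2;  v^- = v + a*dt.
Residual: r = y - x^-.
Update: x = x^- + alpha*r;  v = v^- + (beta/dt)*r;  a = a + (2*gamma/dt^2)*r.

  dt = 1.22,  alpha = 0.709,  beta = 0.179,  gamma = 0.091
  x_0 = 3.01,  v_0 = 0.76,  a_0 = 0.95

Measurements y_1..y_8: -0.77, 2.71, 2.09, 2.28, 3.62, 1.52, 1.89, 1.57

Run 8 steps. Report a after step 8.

a_post = -0.5144

step 1: x_pred=4.6442  r=-5.4142  x^+=0.8055  v^+=1.1246  a^+=0.2880
step 2: x_pred=2.3919  r=0.3181  x^+=2.6174  v^+=1.5226  a^+=0.3269
step 3: x_pred=4.7183  r=-2.6283  x^+=2.8548  v^+=1.5358  a^+=0.0055
step 4: x_pred=4.7325  r=-2.4525  x^+=2.9937  v^+=1.1826  a^+=-0.2944
step 5: x_pred=4.2174  r=-0.5974  x^+=3.7938  v^+=0.7358  a^+=-0.3675
step 6: x_pred=4.4180  r=-2.8980  x^+=2.3633  v^+=-0.1377  a^+=-0.7218
step 7: x_pred=1.6581  r=0.2319  x^+=1.8225  v^+=-0.9843  a^+=-0.6935
step 8: x_pred=0.1056  r=1.4644  x^+=1.1438  v^+=-1.6155  a^+=-0.5144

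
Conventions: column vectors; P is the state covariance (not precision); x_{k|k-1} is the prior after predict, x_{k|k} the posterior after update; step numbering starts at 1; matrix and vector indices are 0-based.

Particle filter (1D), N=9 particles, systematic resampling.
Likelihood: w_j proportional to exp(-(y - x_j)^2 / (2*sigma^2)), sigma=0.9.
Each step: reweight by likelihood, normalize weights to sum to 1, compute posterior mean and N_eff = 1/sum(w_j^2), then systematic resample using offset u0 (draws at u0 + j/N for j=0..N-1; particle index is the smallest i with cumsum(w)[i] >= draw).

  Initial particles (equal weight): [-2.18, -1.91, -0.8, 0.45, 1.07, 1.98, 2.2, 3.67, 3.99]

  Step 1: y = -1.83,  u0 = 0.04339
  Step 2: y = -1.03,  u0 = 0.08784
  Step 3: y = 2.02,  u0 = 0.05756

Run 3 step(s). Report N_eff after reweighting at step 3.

N_eff = 3.0888

step 1: w=[0.3725, 0.4002, 0.2087, 0.0162, 0.0022, 0.0001, 0.0000, 0.0000, 0.0000]  mean=-1.7336  Neff=2.9174  idx=[0, 0, 0, 1, 1, 1, 1, 2, 2]
step 2: w=[0.0770, 0.0770, 0.0770, 0.1080, 0.1080, 0.1080, 0.1080, 0.1686, 0.1686]  mean=-1.5981  Neff=8.2477  idx=[1, 2, 3, 4, 5, 6, 7, 8, 8]
step 3: w=[0.0008, 0.0008, 0.0032, 0.0032, 0.0032, 0.0032, 0.3285, 0.3285, 0.3285]  mean=-0.8166  Neff=3.0888  idx=[6, 6, 6, 7, 7, 7, 8, 8, 8]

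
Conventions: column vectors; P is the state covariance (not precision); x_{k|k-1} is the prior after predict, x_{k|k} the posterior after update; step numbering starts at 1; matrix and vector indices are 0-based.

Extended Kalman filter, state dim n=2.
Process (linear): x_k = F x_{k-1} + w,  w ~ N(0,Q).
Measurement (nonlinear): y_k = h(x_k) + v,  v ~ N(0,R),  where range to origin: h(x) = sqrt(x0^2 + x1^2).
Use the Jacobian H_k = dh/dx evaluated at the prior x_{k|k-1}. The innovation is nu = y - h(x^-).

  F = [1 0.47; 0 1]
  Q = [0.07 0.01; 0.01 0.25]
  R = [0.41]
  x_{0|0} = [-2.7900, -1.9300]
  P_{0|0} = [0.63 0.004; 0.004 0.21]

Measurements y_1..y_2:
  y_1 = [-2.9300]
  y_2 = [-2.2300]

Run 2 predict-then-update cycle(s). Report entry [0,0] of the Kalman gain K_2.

K[0,0] = 0.4884

step 1: x^-=[-3.6971, -1.9300]  P^-=[0.7501 0.1127; 0.1127 0.4600]  H_jac=[-0.8865 -0.4628]  S=[1.1905]  K=[-0.6024; -0.2627]  nu=[-7.1005]  x^+=[0.5803, -0.0644]  P^+=[0.3181 -0.0757; -0.0757 0.3778]
step 2: x^-=[0.5500, -0.0644]  P^-=[0.4004 0.1119; 0.1119 0.6278]  H_jac=[0.9932 -0.1164]  S=[0.7876]  K=[0.4884; 0.0483]  nu=[-2.7837]  x^+=[-0.8096, -0.1989]  P^+=[0.2125 0.0933; 0.0933 0.6260]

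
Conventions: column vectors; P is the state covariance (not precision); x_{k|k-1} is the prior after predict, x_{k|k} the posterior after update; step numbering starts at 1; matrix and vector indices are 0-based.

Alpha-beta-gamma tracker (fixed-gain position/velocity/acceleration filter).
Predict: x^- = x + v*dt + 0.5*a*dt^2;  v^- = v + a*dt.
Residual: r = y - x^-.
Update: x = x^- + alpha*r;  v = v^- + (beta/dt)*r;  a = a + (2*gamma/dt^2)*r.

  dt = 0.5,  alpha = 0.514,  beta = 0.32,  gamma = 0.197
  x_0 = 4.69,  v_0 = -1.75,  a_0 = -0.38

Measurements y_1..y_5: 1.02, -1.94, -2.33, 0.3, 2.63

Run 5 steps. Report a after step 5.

a_post = 23.4893

step 1: x_pred=3.7675  r=-2.7475  x^+=2.3553  v^+=-3.6984  a^+=-4.7101
step 2: x_pred=-0.0827  r=-1.8573  x^+=-1.0373  v^+=-7.2421  a^+=-7.6372
step 3: x_pred=-5.6130  r=3.2830  x^+=-3.9256  v^+=-8.9596  a^+=-2.4631
step 4: x_pred=-8.7132  r=9.0132  x^+=-4.0804  v^+=-4.4227  a^+=11.7417
step 5: x_pred=-4.8240  r=7.4540  x^+=-0.9927  v^+=6.2188  a^+=23.4893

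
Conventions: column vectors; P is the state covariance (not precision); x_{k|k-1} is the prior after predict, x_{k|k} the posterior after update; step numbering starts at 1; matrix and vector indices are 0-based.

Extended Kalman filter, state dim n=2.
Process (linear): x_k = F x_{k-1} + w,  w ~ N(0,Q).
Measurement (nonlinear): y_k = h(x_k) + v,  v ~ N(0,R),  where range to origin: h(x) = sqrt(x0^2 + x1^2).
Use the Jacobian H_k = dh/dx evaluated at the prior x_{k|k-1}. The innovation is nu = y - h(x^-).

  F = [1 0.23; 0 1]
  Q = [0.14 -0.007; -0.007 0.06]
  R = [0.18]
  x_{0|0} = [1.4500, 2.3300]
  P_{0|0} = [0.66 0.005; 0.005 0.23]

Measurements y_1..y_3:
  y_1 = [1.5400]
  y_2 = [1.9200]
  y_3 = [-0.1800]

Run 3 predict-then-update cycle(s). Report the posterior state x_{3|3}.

x_post = [0.2361, 1.0374]

step 1: x^-=[1.9859, 2.3300]  P^-=[0.8145 0.0509; 0.0509 0.2900]  H_jac=[0.6487 0.7611]  S=[0.7409]  K=[0.7653; 0.3424]  nu=[-1.5215]  x^+=[0.8215, 1.8090]  P^+=[0.3805 -0.1433; -0.1433 0.2031]
step 2: x^-=[1.2375, 1.8090]  P^-=[0.4653 -0.1036; -0.1036 0.2631]  H_jac=[0.5646 0.8253]  S=[0.4110]  K=[0.4312; 0.3860]  nu=[-0.2718]  x^+=[1.1203, 1.7041]  P^+=[0.3889 -0.1720; -0.1720 0.2019]
step 3: x^-=[1.5123, 1.7041]  P^-=[0.4604 -0.1326; -0.1326 0.2619]  H_jac=[0.6638 0.7479]  S=[0.3977]  K=[0.5191; 0.2712]  nu=[-2.4583]  x^+=[0.2361, 1.0374]  P^+=[0.3533 -0.1886; -0.1886 0.2326]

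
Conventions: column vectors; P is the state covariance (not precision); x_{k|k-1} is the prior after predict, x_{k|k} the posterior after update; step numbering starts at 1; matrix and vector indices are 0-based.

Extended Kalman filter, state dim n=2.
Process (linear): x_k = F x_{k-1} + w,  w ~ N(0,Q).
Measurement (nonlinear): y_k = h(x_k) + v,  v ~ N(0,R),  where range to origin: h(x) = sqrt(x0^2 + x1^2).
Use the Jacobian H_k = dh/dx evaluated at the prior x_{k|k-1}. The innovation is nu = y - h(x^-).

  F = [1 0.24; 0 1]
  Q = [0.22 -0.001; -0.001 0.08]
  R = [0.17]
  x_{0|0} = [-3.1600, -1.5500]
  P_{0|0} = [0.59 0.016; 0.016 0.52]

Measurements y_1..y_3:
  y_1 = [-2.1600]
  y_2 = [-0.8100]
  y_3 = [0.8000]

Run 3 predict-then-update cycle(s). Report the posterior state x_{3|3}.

x_post = [-0.2982, -0.5875]

step 1: x^-=[-3.5320, -1.5500]  P^-=[0.8476 0.1398; 0.1398 0.6000]  H_jac=[-0.9157 -0.4019]  S=[1.0805]  K=[-0.7703; -0.3416]  nu=[-6.0171]  x^+=[1.1032, 0.5056]  P^+=[0.2064 -0.1445; -0.1445 0.4739]
step 2: x^-=[1.2245, 0.5056]  P^-=[0.3844 -0.0318; -0.0318 0.5539]  H_jac=[0.9243 0.3816]  S=[0.5566]  K=[0.6165; 0.3269]  nu=[-2.1347]  x^+=[-0.0915, -0.1924]  P^+=[0.1728 -0.1440; -0.1440 0.4944]
step 3: x^-=[-0.1377, -0.1924]  P^-=[0.3522 -0.0263; -0.0263 0.5744]  H_jac=[-0.5820 -0.8132]  S=[0.6442]  K=[-0.2849; -0.7013]  nu=[0.5634]  x^+=[-0.2982, -0.5875]  P^+=[0.2999 -0.1551; -0.1551 0.2576]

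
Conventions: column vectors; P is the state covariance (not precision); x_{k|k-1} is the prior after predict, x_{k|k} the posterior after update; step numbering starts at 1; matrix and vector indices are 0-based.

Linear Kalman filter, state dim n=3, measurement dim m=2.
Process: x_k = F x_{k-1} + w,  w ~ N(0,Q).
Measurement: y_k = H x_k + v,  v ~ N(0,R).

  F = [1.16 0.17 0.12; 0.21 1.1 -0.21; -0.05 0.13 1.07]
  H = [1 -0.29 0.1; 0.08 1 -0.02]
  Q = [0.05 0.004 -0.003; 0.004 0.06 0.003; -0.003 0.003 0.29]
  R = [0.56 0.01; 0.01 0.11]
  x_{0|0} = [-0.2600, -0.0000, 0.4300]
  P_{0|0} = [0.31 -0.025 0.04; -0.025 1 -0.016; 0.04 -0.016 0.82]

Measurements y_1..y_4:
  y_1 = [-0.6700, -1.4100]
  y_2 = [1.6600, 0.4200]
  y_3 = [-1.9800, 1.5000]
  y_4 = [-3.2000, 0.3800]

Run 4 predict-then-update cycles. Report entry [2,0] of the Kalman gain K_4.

step 1: x^-=[-0.2500, -0.1449, 0.4731]  P^-=[0.5085 0.2028 0.1491; 0.2028 1.3121 -0.0498; 0.1491 -0.0498 1.2381]  S=[1.1063 -0.1413; -0.1413 1.4599]  K=[0.4465 0.2079; -0.0495 0.9058; 0.2574 -0.0180]  nu=[-0.5093, -1.2356]  x^+=[-0.7344, -1.2390, 0.3642]  P^+=[0.2510 0.0079 0.0338; 0.0079 0.0989 0.0211; 0.0338 0.0211 1.1630]
step 2: x^-=[-1.0188, -1.5936, 0.2653]  P^-=[0.4208 0.0594 0.1810; 0.0594 0.2330 -0.2148; 0.1810 -0.2148 1.6260]  S=[1.0309 0.0060; 0.0060 0.3638]  K=[0.4077 0.2391; -0.0326 0.6657; 0.3975 -0.6464]  nu=[2.1901, 2.1004]  x^+=[0.3763, -0.2667, -0.2217]  P^+=[0.2275 0.0136 0.0712; 0.0136 0.0709 -0.0465; 0.0712 -0.0465 1.3141]
step 3: x^-=[0.3646, -0.1678, -0.2907]  P^-=[0.4004 0.0374 0.2348; 0.0374 0.2353 -0.3217; 0.2348 -0.3217 1.7756]  S=[1.0419 -0.0301; -0.0301 0.3666]  K=[0.4025 0.2095; -0.0413 0.6640; 0.4598 -0.8852]  nu=[-2.3642, 1.6328]  x^+=[-0.2449, 1.0141, -2.8231]  P^+=[0.2206 0.0115 0.1022; 0.0115 0.0702 -0.0761; 0.1022 -0.0761 1.2435]
step 4: x^-=[-0.4504, 1.6569, -2.8766]  P^-=[0.3966 0.0249 0.2583; 0.0249 0.2409 -0.3325; 0.2583 -0.3325 1.6832]  S=[1.0502 -0.0454; -0.0454 0.3706]  K=[0.4035 0.1884; -0.0456 0.6678; 0.4601 -0.8757]  nu=[-1.9814, -1.2984]  x^+=[-1.4946, 0.8801, -2.6512]  P^+=[0.2194 0.0095 0.1123; 0.0095 0.0707 -0.0779; 0.1123 -0.0779 1.1400]

K[2,0] = 0.4601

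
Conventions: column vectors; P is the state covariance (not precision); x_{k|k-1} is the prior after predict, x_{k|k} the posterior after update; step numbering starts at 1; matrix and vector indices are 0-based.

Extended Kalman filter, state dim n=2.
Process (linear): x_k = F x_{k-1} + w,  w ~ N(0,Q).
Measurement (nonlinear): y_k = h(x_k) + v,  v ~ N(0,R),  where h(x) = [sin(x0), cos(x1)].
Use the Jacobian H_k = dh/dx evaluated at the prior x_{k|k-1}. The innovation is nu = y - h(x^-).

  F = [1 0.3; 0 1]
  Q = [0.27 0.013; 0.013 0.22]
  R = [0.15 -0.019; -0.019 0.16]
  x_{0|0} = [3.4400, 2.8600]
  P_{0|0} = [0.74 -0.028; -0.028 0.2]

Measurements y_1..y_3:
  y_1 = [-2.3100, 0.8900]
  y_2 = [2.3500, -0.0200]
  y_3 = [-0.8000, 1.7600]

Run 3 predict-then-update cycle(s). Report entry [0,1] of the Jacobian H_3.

step 1: x^-=[4.2980, 2.8600]  P^-=[1.0112 0.0450; 0.0450 0.4200]  H_jac=[-0.4026 0.0000; 0.0000 -0.2779]  S=[0.3139 -0.0140; -0.0140 0.1924]  K=[-1.3040 -0.1596; -0.0850 -0.6127]  nu=[-1.3946, 1.8506]  x^+=[5.8213, 1.8447]  P^+=[0.4783 0.0027; 0.0027 0.3470]
step 2: x^-=[6.3747, 1.8447]  P^-=[0.7812 0.1198; 0.1198 0.5670]  H_jac=[0.9958 0.0000; 0.0000 -0.9627]  S=[0.9246 -0.1339; -0.1339 0.6855]  K=[0.8407 -0.0041; 0.0142 -0.7935]  nu=[2.2587, 0.2505]  x^+=[8.2725, 1.6779]  P^+=[0.1267 0.0173; 0.0173 0.1322]
step 3: x^-=[8.7759, 1.6779]  P^-=[0.4190 0.0699; 0.0699 0.3522]  H_jac=[-0.7967 0.0000; 0.0000 -0.9943]  S=[0.4160 0.0364; 0.0364 0.5081]  K=[-0.7955 -0.0798; -0.0741 -0.6838]  nu=[-1.4043, 1.8669]  x^+=[9.7440, 0.5055]  P^+=[0.1479 -0.0024; -0.0024 0.1086]

H_jac[0,1] = 0.0000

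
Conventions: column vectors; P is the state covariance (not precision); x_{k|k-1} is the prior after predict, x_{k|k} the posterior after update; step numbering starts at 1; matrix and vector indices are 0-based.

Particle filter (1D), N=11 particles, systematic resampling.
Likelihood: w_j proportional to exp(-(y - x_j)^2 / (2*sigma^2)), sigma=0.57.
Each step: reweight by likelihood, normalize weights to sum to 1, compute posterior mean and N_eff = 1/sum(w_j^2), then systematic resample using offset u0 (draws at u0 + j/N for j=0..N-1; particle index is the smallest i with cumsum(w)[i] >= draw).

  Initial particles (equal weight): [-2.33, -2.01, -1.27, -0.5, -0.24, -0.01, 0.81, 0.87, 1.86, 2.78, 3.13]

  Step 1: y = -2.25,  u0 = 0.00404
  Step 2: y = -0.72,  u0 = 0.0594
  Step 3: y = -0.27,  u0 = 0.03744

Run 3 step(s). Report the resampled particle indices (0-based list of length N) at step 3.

resampled_idx = [4, 4, 5, 6, 6, 7, 8, 8, 9, 9, 10]

step 1: w=[0.4617, 0.4267, 0.1063, 0.0042, 0.0009, 0.0002, 0.0000, 0.0000, 0.0000, 0.0000, 0.0000]  mean=-2.0707  Neff=2.4600  idx=[0, 0, 0, 0, 0, 0, 1, 1, 1, 1, 2]
step 2: w=[0.0177, 0.0177, 0.0177, 0.0177, 0.0177, 0.0177, 0.0737, 0.0737, 0.0737, 0.0737, 0.5991]  mean=-1.6006  Neff=2.6138  idx=[3, 6, 7, 9, 10, 10, 10, 10, 10, 10, 10]
step 3: w=[0.0010, 0.0062, 0.0062, 0.0062, 0.1401, 0.1401, 0.1401, 0.1401, 0.1401, 0.1401, 0.1401]  mean=-1.2847  Neff=7.2751  idx=[4, 4, 5, 6, 6, 7, 8, 8, 9, 9, 10]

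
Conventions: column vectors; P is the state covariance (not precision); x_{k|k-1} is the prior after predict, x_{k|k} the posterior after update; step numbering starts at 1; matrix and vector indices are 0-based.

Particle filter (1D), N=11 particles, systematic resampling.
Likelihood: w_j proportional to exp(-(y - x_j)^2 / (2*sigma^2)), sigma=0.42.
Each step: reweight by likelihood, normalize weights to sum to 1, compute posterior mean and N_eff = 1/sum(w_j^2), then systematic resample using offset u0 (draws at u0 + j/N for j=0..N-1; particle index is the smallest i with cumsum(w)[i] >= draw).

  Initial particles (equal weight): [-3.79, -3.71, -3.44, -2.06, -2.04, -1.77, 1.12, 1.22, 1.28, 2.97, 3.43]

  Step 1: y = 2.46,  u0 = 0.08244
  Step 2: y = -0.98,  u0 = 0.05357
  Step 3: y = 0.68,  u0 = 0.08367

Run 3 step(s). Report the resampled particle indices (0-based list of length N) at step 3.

step 1: w=[0.0000, 0.0000, 0.0000, 0.0000, 0.0000, 0.0000, 0.0105, 0.0218, 0.0330, 0.8162, 0.1185]  mean=2.9112  Neff=1.4665  idx=[9, 9, 9, 9, 9, 9, 9, 9, 9, 10, 10]
step 2: w=[0.1111, 0.1111, 0.1111, 0.1111, 0.1111, 0.1111, 0.1111, 0.1111, 0.1111, 0.0000, 0.0000]  mean=2.9700  Neff=9.0001  idx=[0, 1, 2, 2, 3, 4, 5, 6, 7, 7, 8]
step 3: w=[0.0909, 0.0909, 0.0909, 0.0909, 0.0909, 0.0909, 0.0909, 0.0909, 0.0909, 0.0909, 0.0909]  mean=2.9700  Neff=11.0000  idx=[0, 1, 2, 3, 4, 5, 6, 7, 8, 9, 10]

resampled_idx = [0, 1, 2, 3, 4, 5, 6, 7, 8, 9, 10]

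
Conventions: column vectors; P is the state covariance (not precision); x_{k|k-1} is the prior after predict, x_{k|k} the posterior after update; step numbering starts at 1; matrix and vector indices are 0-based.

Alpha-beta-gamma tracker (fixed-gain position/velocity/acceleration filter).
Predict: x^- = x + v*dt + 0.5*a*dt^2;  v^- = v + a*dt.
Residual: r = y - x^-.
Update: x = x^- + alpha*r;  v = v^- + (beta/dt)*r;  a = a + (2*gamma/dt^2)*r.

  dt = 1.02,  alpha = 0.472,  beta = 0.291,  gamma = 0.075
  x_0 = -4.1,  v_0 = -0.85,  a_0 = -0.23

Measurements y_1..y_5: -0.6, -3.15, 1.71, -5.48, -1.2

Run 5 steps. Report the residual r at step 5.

resid = -0.2789

step 1: x_pred=-5.0866  r=4.4866  x^+=-2.9689  v^+=0.1954  a^+=0.4169
step 2: x_pred=-2.5528  r=-0.5972  x^+=-2.8347  v^+=0.4502  a^+=0.3308
step 3: x_pred=-2.2034  r=3.9134  x^+=-0.3563  v^+=1.9041  a^+=0.8950
step 4: x_pred=2.0514  r=-7.5314  x^+=-1.5034  v^+=0.6683  a^+=-0.1909
step 5: x_pred=-0.9211  r=-0.2789  x^+=-1.0527  v^+=0.3940  a^+=-0.2311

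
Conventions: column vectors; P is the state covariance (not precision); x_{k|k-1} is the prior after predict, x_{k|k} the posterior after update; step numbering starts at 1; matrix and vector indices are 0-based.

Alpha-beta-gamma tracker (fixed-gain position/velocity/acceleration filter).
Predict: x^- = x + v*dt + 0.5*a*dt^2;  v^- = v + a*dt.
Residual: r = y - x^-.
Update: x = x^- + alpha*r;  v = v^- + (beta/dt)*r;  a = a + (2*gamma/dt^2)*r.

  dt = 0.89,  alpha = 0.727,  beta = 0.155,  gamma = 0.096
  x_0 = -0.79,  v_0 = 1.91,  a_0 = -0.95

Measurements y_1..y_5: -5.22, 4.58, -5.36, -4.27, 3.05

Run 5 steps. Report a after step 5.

step 1: x_pred=0.5337  r=-5.7537  x^+=-3.6493  v^+=0.0625  a^+=-2.3446
step 2: x_pred=-4.5223  r=9.1023  x^+=2.0951  v^+=-0.4391  a^+=-0.1383
step 3: x_pred=1.6495  r=-7.0095  x^+=-3.4464  v^+=-1.7829  a^+=-1.8374
step 4: x_pred=-5.7609  r=1.4909  x^+=-4.6770  v^+=-3.1585  a^+=-1.4760
step 5: x_pred=-8.0727  r=11.1227  x^+=0.0135  v^+=-2.5351  a^+=1.2201

a_post = 1.2201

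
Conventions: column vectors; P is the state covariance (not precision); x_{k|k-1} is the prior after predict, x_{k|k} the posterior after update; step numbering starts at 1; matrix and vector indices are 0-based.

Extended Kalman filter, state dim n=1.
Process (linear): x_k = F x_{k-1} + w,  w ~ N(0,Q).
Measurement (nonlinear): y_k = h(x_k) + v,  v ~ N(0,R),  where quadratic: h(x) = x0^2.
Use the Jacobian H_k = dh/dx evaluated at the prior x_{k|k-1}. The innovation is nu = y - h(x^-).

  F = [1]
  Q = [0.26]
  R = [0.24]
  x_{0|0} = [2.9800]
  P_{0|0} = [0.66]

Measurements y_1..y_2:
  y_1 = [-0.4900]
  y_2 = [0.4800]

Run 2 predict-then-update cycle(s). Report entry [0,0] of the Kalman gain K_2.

K[0,0] = 0.3169

step 1: x^-=[2.9800]  P^-=[0.9200]  H_jac=[5.9600]  S=[32.9199]  K=[0.1666]  nu=[-9.3704]  x^+=[1.4192]  P^+=[0.0067]
step 2: x^-=[1.4192]  P^-=[0.2667]  H_jac=[2.8385]  S=[2.3889]  K=[0.3169]  nu=[-1.5343]  x^+=[0.9330]  P^+=[0.0268]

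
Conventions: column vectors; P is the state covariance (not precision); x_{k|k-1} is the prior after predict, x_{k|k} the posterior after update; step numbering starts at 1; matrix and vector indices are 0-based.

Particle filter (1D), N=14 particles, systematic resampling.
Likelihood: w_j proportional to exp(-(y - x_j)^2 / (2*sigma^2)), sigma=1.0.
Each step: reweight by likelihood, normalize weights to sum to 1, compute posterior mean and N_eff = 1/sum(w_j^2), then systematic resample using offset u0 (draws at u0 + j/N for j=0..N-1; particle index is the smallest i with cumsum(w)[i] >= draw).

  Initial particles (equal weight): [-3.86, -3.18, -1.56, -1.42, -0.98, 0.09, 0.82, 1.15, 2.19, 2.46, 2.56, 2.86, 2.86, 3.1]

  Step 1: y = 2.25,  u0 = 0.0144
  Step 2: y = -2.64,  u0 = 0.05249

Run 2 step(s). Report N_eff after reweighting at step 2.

N_eff = 1.1303

step 1: w=[0.0000, 0.0000, 0.0001, 0.0002, 0.0009, 0.0154, 0.0571, 0.0867, 0.1585, 0.1553, 0.1514, 0.1318, 0.1318, 0.1107]  mean=2.3607  Neff=7.6801  idx=[5, 7, 7, 8, 8, 9, 9, 10, 10, 11, 11, 12, 12, 13]
step 2: w=[0.9397, 0.0297, 0.0297, 0.0003, 0.0003, 0.0001, 0.0001, 0.0001, 0.0001, 0.0000, 0.0000, 0.0000, 0.0000, 0.0000]  mean=0.1551  Neff=1.1303  idx=[0, 0, 0, 0, 0, 0, 0, 0, 0, 0, 0, 0, 0, 2]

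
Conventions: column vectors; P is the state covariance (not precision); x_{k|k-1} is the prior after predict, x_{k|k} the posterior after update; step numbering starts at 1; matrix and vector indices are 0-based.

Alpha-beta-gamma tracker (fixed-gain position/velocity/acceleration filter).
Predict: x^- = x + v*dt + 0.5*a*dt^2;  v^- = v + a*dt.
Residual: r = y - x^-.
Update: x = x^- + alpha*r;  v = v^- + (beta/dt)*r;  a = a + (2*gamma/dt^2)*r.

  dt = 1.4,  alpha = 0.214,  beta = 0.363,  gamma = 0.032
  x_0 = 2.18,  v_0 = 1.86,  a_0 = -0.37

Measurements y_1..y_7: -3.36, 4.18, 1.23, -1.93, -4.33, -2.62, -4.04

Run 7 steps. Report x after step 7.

step 1: x_pred=4.4214  r=-7.7814  x^+=2.7562  v^+=-0.6756  a^+=-0.6241
step 2: x_pred=1.1987  r=2.9813  x^+=1.8367  v^+=-0.7763  a^+=-0.5267
step 3: x_pred=0.2337  r=0.9963  x^+=0.4469  v^+=-1.2554  a^+=-0.4942
step 4: x_pred=-1.7950  r=-0.1350  x^+=-1.8239  v^+=-1.9823  a^+=-0.4986
step 5: x_pred=-5.0878  r=0.7578  x^+=-4.9256  v^+=-2.4839  a^+=-0.4739
step 6: x_pred=-8.8674  r=6.2474  x^+=-7.5305  v^+=-1.5274  a^+=-0.2699
step 7: x_pred=-9.9334  r=5.8934  x^+=-8.6722  v^+=-0.3772  a^+=-0.0774

x_post = -8.6722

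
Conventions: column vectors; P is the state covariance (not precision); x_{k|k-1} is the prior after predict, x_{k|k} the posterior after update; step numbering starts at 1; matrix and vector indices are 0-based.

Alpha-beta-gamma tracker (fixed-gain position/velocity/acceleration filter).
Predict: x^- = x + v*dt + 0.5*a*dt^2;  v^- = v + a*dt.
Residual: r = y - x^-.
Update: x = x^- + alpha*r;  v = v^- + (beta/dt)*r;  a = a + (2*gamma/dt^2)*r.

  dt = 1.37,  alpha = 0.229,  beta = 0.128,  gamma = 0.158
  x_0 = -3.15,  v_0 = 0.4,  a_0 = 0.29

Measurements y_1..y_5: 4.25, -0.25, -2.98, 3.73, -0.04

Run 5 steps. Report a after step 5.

step 1: x_pred=-2.3298  r=6.5798  x^+=-0.8231  v^+=1.4121  a^+=1.3978
step 2: x_pred=2.4232  r=-2.6732  x^+=1.8111  v^+=3.0773  a^+=0.9477
step 3: x_pred=6.9163  r=-9.8963  x^+=4.6501  v^+=3.4511  a^+=-0.7184
step 4: x_pred=8.7038  r=-4.9738  x^+=7.5648  v^+=2.0021  a^+=-1.5558
step 5: x_pred=8.8476  r=-8.8876  x^+=6.8123  v^+=-0.9598  a^+=-3.0522

a_post = -3.0522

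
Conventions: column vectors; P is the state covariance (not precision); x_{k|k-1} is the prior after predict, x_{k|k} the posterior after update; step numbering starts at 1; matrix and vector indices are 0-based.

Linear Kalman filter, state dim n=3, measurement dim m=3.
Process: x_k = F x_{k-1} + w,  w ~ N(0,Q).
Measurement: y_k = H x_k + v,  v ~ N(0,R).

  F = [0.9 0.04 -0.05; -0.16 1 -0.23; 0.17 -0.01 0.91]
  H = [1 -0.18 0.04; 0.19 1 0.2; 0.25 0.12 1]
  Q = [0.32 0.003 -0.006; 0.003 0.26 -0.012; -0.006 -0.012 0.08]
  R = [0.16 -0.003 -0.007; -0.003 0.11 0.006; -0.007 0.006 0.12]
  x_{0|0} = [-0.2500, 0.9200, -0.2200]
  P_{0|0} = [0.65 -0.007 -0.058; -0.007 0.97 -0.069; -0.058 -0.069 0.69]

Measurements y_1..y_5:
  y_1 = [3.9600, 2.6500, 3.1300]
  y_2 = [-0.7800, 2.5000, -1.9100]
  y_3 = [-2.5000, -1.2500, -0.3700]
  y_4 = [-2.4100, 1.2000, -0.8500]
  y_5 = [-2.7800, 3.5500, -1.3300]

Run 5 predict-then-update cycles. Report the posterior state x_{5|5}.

step 1: x^-=[-0.1772, 1.0106, -0.2519]  P^-=[0.8548 -0.0345 0.0121; -0.0345 1.3129 -0.2372; 0.0121 -0.2372 0.6536]  S=[1.0752 -0.1034 0.2557; -0.1034 1.3728 0.0854; 0.2557 0.0854 0.7930]  K=[0.8164 0.1565 -0.0006; -0.1326 0.9174 -0.1675; -0.1409 -0.1396 0.8526]  nu=[4.3292, 1.7234, 3.3049]  x^+=[3.6251, 1.4642, 1.7154]  P^+=[0.1312 -0.0027 -0.0373; -0.0027 0.1060 -0.0257; -0.0373 -0.0257 0.1149]
step 2: x^-=[3.2354, 0.4896, 2.1627]  P^-=[0.4300 -0.0038 -0.0224; -0.0038 0.3853 -0.0577; -0.0224 -0.0577 0.1679]  S=[0.6031 0.0021 0.0861; 0.0021 0.4914 0.0408; 0.0861 0.0408 0.2950]  K=[0.7032 0.1412 0.0622; -0.1113 0.7694 -0.1158; -0.0893 -0.1044 0.5670]  nu=[-4.0138, 0.9631, -4.9403]  x^+=[0.2417, 2.2496, -0.3806]  P^+=[0.1121 -0.0026 -0.0243; -0.0026 0.0885 -0.0185; -0.0243 -0.0185 0.0763]
step 3: x^-=[0.3265, 2.2985, -0.3278]  P^-=[0.4132 -0.0052 -0.0127; -0.0052 0.3629 -0.0447; -0.0127 -0.0447 0.1393]  S=[0.5867 0.0035 0.0886; 0.0035 0.4726 0.0468; 0.0886 0.0468 0.2729]  K=[0.6919 0.1366 0.0815; -0.1122 0.7579 -0.1025; -0.0764 -0.0917 0.5195]  nu=[-2.3997, -3.5449, -0.3997]  x^+=[-1.8509, -0.0780, -0.0271]  P^+=[0.1100 -0.0032 -0.0214; -0.0032 0.0870 -0.0166; -0.0214 -0.0166 0.0697]
step 4: x^-=[-1.6675, 0.2244, -0.3385]  P^-=[0.4112 -0.0062 -0.0103; -0.0062 0.3606 -0.0422; -0.0103 -0.0422 0.1346]  S=[0.5851 0.0030 0.0899; 0.0030 0.4708 0.0484; 0.0899 0.0484 0.2698]  K=[0.6901 0.1352 0.0859; -0.1130 0.7564 -0.0996; -0.0735 -0.0886 0.5108]  nu=[-0.6885, 1.3602, -0.1215]  x^+=[-1.9692, 1.3431, -0.4705]  P^+=[0.1096 -0.0034 -0.0207; -0.0034 0.0868 -0.0162; -0.0207 -0.0162 0.0684]
step 5: x^-=[-1.6950, 1.7664, -0.7764]  P^-=[0.4108 -0.0065 -0.0098; -0.0065 0.3603 -0.0417; -0.0098 -0.0417 0.1337]  S=[0.5848 0.0028 0.0902; 0.0028 0.4706 0.0487; 0.0902 0.0487 0.2693]  K=[0.6897 0.1349 0.0868; -0.1132 0.7562 -0.0991; -0.0728 -0.0880 0.5092]  nu=[-0.7359, 2.2609, -0.3418]  x^+=[-1.9274, 3.5933, -1.0957]  P^+=[0.1095 -0.0034 -0.0206; -0.0034 0.0868 -0.0161; -0.0206 -0.0161 0.0682]

x_post = [-1.9274, 3.5933, -1.0957]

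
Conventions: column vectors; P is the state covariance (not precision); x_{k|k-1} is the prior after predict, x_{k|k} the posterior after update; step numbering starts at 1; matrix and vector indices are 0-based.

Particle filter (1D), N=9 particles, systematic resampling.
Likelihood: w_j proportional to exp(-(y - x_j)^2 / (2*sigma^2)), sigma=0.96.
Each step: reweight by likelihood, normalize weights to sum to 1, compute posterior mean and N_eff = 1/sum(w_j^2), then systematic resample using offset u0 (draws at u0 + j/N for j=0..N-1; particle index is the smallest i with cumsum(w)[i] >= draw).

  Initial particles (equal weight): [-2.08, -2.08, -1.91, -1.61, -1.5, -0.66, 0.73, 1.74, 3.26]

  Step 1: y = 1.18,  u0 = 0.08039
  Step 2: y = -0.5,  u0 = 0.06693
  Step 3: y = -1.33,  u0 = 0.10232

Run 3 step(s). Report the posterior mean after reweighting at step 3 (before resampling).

post_mean = -0.4117

step 1: w=[0.0015, 0.0015, 0.0028, 0.0072, 0.0099, 0.0781, 0.4389, 0.4132, 0.0468]  mean=1.1025  Neff=2.6892  idx=[5, 6, 6, 6, 6, 7, 7, 7, 8]
step 2: w=[0.3350, 0.1495, 0.1495, 0.1495, 0.1495, 0.0223, 0.0223, 0.0223, 0.0002]  mean=0.3324  Neff=4.9244  idx=[0, 0, 0, 1, 2, 2, 3, 4, 6]
step 3: w=[0.2743, 0.2743, 0.2743, 0.0350, 0.0350, 0.0350, 0.0350, 0.0350, 0.0021]  mean=-0.4117  Neff=4.3133  idx=[0, 0, 1, 1, 1, 2, 2, 4, 7]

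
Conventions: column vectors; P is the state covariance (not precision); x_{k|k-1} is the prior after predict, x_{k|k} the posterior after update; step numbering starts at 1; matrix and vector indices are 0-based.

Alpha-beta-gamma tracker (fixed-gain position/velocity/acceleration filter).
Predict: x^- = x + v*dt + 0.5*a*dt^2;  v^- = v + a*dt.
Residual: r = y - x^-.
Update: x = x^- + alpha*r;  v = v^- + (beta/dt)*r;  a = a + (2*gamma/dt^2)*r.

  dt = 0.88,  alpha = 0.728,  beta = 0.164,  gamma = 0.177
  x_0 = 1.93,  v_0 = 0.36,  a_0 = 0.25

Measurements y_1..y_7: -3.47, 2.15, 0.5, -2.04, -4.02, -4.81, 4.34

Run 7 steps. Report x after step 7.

step 1: x_pred=2.3436  r=-5.8136  x^+=-1.8887  v^+=-0.5034  a^+=-2.4076
step 2: x_pred=-3.2639  r=5.4139  x^+=0.6774  v^+=-1.6131  a^+=0.0673
step 3: x_pred=-0.7161  r=1.2161  x^+=0.1692  v^+=-1.3273  a^+=0.6232
step 4: x_pred=-0.7575  r=-1.2825  x^+=-1.6912  v^+=-1.0179  a^+=0.0369
step 5: x_pred=-2.5726  r=-1.4474  x^+=-3.6263  v^+=-1.2551  a^+=-0.6247
step 6: x_pred=-4.9727  r=0.1627  x^+=-4.8543  v^+=-1.7746  a^+=-0.5504
step 7: x_pred=-6.6290  r=10.9690  x^+=1.3564  v^+=-0.2147  a^+=4.4639

x_post = 1.3564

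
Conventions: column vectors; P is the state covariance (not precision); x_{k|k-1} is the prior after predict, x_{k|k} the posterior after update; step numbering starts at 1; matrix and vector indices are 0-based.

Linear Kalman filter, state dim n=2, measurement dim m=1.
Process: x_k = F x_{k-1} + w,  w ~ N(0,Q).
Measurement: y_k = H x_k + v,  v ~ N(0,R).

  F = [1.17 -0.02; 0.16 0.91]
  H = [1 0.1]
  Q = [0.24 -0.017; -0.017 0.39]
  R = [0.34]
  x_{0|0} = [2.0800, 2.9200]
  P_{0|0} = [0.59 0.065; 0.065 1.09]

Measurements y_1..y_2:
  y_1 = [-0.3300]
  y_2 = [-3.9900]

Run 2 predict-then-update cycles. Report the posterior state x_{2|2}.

step 1: x^-=[2.3752, 2.9900]  P^-=[1.0450 0.1426; 0.1426 1.3267]  S=[1.4268]  K=[0.7424; 0.1929]  nu=[-3.0042]  x^+=[0.1448, 2.4104]  P^+=[0.2586 -0.0618; -0.0618 1.2736]
step 2: x^-=[0.1212, 2.2166]  P^-=[0.5974 -0.0573; -0.0573 1.4333]  S=[0.9403]  K=[0.6293; 0.0915]  nu=[-4.3329]  x^+=[-2.6052, 1.8203]  P^+=[0.2251 -0.1114; -0.1114 1.4254]

x_post = [-2.6052, 1.8203]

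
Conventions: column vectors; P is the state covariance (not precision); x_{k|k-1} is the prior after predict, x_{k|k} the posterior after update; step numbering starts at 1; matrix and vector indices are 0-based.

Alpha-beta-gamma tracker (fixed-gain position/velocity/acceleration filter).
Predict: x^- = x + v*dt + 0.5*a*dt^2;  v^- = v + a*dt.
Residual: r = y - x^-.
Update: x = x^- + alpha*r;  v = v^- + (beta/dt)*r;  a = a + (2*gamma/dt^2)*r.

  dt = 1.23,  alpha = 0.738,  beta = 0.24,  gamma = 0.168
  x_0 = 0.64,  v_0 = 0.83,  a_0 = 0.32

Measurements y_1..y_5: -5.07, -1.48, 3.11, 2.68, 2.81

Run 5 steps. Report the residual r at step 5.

step 1: x_pred=1.9030  r=-6.9730  x^+=-3.2431  v^+=-0.1370  a^+=-1.2286
step 2: x_pred=-4.3410  r=2.8610  x^+=-2.2296  v^+=-1.0900  a^+=-0.5932
step 3: x_pred=-4.0190  r=7.1290  x^+=1.2422  v^+=-0.4286  a^+=0.9900
step 4: x_pred=1.4639  r=1.2161  x^+=2.3614  v^+=1.0264  a^+=1.2601
step 5: x_pred=4.5771  r=-1.7671  x^+=3.2730  v^+=2.2316  a^+=0.8677

resid = -1.7671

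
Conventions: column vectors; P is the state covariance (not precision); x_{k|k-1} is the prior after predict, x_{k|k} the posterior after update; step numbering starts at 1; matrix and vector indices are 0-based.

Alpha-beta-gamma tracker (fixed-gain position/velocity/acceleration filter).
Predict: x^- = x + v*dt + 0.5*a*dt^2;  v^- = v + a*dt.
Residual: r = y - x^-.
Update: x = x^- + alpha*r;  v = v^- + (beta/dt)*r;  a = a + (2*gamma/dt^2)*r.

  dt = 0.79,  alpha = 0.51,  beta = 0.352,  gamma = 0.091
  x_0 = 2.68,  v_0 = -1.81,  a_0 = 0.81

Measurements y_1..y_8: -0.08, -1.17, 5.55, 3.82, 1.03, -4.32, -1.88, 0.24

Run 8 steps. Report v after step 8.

step 1: x_pred=1.5029  r=-1.5829  x^+=0.6956  v^+=-1.8754  a^+=0.3484
step 2: x_pred=-0.6772  r=-0.4928  x^+=-0.9285  v^+=-1.8197  a^+=0.2047
step 3: x_pred=-2.3022  r=7.8522  x^+=1.7024  v^+=1.8407  a^+=2.4946
step 4: x_pred=3.9350  r=-0.1150  x^+=3.8764  v^+=3.7602  a^+=2.4610
step 5: x_pred=7.6149  r=-6.5849  x^+=4.2566  v^+=2.7704  a^+=0.5407
step 6: x_pred=6.6139  r=-10.9339  x^+=1.0376  v^+=-1.6743  a^+=-2.6478
step 7: x_pred=-1.1113  r=-0.7687  x^+=-1.5033  v^+=-4.1085  a^+=-2.8720
step 8: x_pred=-5.6453  r=5.8853  x^+=-2.6438  v^+=-3.7551  a^+=-1.1557

v_post = -3.7551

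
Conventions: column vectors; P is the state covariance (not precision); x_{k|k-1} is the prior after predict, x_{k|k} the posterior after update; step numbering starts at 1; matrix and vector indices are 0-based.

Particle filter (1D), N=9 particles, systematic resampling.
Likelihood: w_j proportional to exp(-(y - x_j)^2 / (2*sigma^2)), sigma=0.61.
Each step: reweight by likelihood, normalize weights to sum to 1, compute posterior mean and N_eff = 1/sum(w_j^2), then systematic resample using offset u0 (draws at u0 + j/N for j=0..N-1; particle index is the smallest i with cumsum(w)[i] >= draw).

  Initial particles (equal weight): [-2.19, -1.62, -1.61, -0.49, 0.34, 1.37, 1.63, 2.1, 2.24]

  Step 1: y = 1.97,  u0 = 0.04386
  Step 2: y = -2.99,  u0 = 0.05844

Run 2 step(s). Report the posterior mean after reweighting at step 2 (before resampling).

post_mean = 1.3809

step 1: w=[0.0000, 0.0000, 0.0000, 0.0001, 0.0083, 0.1821, 0.2529, 0.2888, 0.2678]  mean=1.8708  Neff=3.9634  idx=[5, 5, 6, 6, 7, 7, 7, 8, 8]
step 2: w=[0.4791, 0.4791, 0.0208, 0.0208, 0.0000, 0.0000, 0.0000, 0.0000, 0.0000]  mean=1.3809  Neff=2.1739  idx=[0, 0, 0, 0, 1, 1, 1, 1, 1]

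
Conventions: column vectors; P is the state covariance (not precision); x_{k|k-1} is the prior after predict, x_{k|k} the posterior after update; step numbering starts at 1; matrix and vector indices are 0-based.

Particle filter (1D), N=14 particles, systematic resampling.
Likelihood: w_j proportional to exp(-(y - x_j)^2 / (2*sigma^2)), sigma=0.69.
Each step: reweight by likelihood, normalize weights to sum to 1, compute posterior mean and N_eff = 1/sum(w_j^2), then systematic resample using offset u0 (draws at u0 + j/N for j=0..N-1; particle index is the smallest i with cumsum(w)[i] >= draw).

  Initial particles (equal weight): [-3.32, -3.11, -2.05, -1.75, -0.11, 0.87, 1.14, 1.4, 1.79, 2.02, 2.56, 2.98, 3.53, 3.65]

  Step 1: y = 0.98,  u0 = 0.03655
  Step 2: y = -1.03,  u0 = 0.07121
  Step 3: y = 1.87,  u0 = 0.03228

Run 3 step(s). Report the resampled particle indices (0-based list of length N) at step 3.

step 1: w=[0.0000, 0.0000, 0.0000, 0.0001, 0.0719, 0.2473, 0.2439, 0.2081, 0.1258, 0.0804, 0.0182, 0.0038, 0.0003, 0.0001]  mean=1.2234  Neff=5.2141  idx=[4, 5, 5, 5, 6, 6, 6, 6, 7, 7, 7, 8, 8, 9]
step 2: w=[0.8000, 0.0439, 0.0439, 0.0439, 0.0138, 0.0138, 0.0138, 0.0138, 0.0039, 0.0039, 0.0039, 0.0005, 0.0005, 0.0001]  mean=0.1082  Neff=1.5466  idx=[0, 0, 0, 0, 0, 0, 0, 0, 0, 0, 0, 2, 3, 12]
step 3: w=[0.0087, 0.0087, 0.0087, 0.0087, 0.0087, 0.0087, 0.0087, 0.0087, 0.0087, 0.0087, 0.0087, 0.1869, 0.1869, 0.5305]  mean=1.2643  Neff=2.8397  idx=[3, 11, 11, 11, 12, 12, 12, 13, 13, 13, 13, 13, 13, 13]

resampled_idx = [3, 11, 11, 11, 12, 12, 12, 13, 13, 13, 13, 13, 13, 13]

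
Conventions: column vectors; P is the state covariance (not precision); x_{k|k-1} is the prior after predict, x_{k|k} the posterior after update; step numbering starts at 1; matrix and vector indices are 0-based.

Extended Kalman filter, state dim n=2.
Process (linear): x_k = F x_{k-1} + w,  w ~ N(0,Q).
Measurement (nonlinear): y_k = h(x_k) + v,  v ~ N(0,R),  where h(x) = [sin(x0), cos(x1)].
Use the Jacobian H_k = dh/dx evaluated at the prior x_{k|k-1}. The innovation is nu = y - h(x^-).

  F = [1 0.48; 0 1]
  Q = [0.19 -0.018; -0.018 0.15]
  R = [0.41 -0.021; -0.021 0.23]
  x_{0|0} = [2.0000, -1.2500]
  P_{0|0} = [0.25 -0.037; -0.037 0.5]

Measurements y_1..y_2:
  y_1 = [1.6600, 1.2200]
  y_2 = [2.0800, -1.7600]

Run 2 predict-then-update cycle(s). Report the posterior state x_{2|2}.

step 1: x^-=[1.4000, -1.2500]  P^-=[0.5197 0.1850; 0.1850 0.6500]  H_jac=[0.1700 0.0000; 0.0000 0.9490]  S=[0.4250 0.0088; 0.0088 0.8154]  K=[0.2034 0.2131; 0.0583 0.7559]  nu=[0.6746, 0.9047]  x^+=[1.7300, -0.5269]  P^+=[0.4643 0.0471; 0.0471 0.1819]
step 2: x^-=[1.4771, -0.5269]  P^-=[0.7415 0.1165; 0.1165 0.3319]  H_jac=[0.0936 0.0000; 0.0000 0.5028]  S=[0.4165 -0.0155; -0.0155 0.3139]  K=[0.1738 0.1951; 0.0461 0.5339]  nu=[1.0844, -2.6244]  x^+=[1.1535, -1.8781]  P^+=[0.7180 0.0820; 0.0820 0.2423]

x_post = [1.1535, -1.8781]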